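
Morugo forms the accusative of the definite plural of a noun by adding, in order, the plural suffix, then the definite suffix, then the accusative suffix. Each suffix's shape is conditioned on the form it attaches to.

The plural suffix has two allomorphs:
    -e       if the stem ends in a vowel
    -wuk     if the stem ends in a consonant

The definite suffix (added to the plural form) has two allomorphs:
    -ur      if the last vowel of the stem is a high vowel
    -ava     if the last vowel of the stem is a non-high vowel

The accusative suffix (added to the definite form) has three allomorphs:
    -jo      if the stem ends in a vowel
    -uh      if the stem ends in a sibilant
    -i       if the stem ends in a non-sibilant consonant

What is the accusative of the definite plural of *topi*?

topieavajo

Since the final sound of *topi* is /i/ (a vowel), it takes -e, giving *topie*.
The last vowel of the plural form *topie* is /e/, which is a non-high vowel, so the definite suffix is -ava, giving *topieava*.
The definite form *topieava*: final sound = /a/, a vowel → -jo → *topieavajo*.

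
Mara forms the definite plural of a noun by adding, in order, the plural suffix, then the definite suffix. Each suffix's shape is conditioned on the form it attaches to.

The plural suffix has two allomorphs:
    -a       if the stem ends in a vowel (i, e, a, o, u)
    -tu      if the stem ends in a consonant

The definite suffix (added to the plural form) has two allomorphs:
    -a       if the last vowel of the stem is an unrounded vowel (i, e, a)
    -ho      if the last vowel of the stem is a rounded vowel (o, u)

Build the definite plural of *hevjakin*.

hevjakintuho

*hevjakin* — final sound /n/ (a consonant) → -tu → *hevjakintu*.
The plural form *hevjakintu* — last vowel /u/ (a rounded vowel) → -ho → *hevjakintuho*.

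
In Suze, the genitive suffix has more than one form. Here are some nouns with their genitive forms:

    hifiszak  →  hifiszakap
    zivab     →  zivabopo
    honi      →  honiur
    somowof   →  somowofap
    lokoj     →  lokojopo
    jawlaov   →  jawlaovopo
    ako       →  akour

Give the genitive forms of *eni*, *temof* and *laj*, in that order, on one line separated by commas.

The pattern is voicing of the final sound: -ap when the stem ends in a voiceless consonant (*hifiszak*, *somowof*); -opo when the stem ends in a voiced consonant (*zivab*, *lokoj*, *jawlaov*); -ur when the stem ends in a vowel (*honi*, *ako*).
*eni*: final sound = /i/, a vowel → -ur → *eniur*.
Since the final sound of *temof* is /f/ (a voiceless consonant), it takes -ap, giving *temofap*.
The final sound of *laj* is /j/, which is a voiced consonant, so the suffix is -opo, giving *lajopo*.

eniur, temofap, lajopo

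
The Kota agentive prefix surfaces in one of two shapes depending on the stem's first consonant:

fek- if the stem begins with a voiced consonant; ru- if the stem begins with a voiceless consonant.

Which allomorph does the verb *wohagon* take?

*wohagon*: first consonant = /w/, voiced → fek-.

fek-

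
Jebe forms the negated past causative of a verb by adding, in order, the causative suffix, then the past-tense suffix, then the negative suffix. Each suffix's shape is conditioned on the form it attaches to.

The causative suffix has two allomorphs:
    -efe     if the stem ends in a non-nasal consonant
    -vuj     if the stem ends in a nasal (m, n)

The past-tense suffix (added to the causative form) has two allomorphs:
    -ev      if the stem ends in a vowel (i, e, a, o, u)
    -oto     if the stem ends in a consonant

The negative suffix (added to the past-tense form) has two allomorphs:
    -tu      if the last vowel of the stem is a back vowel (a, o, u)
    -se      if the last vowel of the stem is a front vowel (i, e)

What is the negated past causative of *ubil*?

ubilefeevse

Since the final consonant of *ubil* is /l/ (non-nasal), it takes -efe, giving *ubilefe*.
The causative form *ubilefe*: final sound = /e/, a vowel → -ev → *ubilefeev*.
The past-tense form *ubilefeev* — last vowel /e/ (a front vowel) → -se → *ubilefeevse*.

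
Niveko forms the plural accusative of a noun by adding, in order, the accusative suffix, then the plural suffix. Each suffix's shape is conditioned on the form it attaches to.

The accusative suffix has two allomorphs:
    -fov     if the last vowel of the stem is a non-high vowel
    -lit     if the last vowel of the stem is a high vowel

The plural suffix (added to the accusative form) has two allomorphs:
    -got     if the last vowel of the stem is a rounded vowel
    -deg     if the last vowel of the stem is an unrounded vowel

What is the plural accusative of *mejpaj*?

*mejpaj* — last vowel /a/ (a non-high vowel) → -fov → *mejpajfov*.
Since the last vowel of the accusative form *mejpajfov* is /o/ (a rounded vowel), it takes -got, giving *mejpajfovgot*.

mejpajfovgot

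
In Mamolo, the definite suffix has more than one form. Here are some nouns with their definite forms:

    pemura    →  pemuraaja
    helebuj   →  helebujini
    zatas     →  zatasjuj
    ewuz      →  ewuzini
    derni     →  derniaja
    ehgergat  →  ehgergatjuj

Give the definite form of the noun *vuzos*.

The pattern is voicing of the final sound: -juj when the stem ends in a voiceless consonant (*zatas*, *ehgergat*); -ini when the stem ends in a voiced consonant (*helebuj*, *ewuz*); -aja when the stem ends in a vowel (*pemura*, *derni*).
*vuzos* — final sound /s/ (a voiceless consonant) → -juj → *vuzosjuj*.

vuzosjuj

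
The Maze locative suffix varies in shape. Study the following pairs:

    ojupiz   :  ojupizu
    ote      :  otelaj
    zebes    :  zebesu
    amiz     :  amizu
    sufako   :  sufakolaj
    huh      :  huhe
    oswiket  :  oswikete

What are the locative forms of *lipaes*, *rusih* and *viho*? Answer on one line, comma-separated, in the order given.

Looking at the final sound of each stem: -u when the stem ends in a sibilant (*ojupiz*, *zebes*, *amiz*); -e when the stem ends in a non-sibilant consonant (*huh*, *oswiket*); -laj when the stem ends in a vowel (*ote*, *sufako*).
Since the final sound of *lipaes* is /s/ (a sibilant), it takes -u, giving *lipaesu*.
Since the final sound of *rusih* is /h/ (a non-sibilant consonant), it takes -e, giving *rusihe*.
Since the final sound of *viho* is /o/ (a vowel), it takes -laj, giving *viholaj*.

lipaesu, rusihe, viholaj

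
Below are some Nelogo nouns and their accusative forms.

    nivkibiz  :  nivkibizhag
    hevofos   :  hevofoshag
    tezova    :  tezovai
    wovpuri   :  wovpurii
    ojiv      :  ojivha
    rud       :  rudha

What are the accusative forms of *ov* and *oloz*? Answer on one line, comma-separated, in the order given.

The suffix is conditioned by the final sound: -hag when the stem ends in a sibilant (*nivkibiz*, *hevofos*); -ha when the stem ends in a non-sibilant consonant (*ojiv*, *rud*); -i when the stem ends in a vowel (*tezova*, *wovpuri*).
*ov*: final sound = /v/, a non-sibilant consonant → -ha → *ovha*.
Since the final sound of *oloz* is /z/ (a sibilant), it takes -hag, giving *olozhag*.

ovha, olozhag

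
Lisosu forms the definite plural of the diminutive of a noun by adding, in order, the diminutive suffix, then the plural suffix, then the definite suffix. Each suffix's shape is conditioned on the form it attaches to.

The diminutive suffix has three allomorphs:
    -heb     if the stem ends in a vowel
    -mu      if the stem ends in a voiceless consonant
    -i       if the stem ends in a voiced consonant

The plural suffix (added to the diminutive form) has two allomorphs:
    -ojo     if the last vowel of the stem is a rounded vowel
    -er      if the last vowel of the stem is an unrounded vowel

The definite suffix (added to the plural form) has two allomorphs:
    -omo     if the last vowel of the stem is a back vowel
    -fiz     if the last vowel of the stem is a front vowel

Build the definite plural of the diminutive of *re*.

reheberfiz

*re*: final sound = /e/, a vowel → -heb → *reheb*.
The last vowel of the diminutive form *reheb* is /e/, which is an unrounded vowel, so the plural suffix is -er, giving *reheber*.
The plural form *reheber* — last vowel /e/ (a front vowel) → -fiz → *reheberfiz*.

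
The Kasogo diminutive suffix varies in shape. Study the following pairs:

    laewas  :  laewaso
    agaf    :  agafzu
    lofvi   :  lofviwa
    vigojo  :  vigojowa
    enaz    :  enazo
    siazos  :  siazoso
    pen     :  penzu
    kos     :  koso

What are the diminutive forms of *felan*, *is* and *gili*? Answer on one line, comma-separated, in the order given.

The suffix is conditioned by the final sound: -o when the stem ends in a sibilant (*laewas*, *enaz*, *siazos*, *kos*); -zu when the stem ends in a non-sibilant consonant (*agaf*, *pen*); -wa when the stem ends in a vowel (*lofvi*, *vigojo*).
The final sound of *felan* is /n/, which is a non-sibilant consonant, so the suffix is -zu, giving *felanzu*.
*is* — final sound /s/ (a sibilant) → -o → *iso*.
The final sound of *gili* is /i/, which is a vowel, so the suffix is -wa, giving *giliwa*.

felanzu, iso, giliwa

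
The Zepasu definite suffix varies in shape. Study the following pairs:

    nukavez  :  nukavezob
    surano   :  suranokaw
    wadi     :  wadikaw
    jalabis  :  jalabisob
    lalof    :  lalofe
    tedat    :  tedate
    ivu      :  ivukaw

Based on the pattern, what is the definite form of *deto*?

Looking at the final sound of each stem: -ob when the stem ends in a sibilant (*nukavez*, *jalabis*); -e when the stem ends in a non-sibilant consonant (*lalof*, *tedat*); -kaw when the stem ends in a vowel (*surano*, *wadi*, *ivu*).
The final sound of *deto* is /o/, which is a vowel, so the suffix is -kaw, giving *detokaw*.

detokaw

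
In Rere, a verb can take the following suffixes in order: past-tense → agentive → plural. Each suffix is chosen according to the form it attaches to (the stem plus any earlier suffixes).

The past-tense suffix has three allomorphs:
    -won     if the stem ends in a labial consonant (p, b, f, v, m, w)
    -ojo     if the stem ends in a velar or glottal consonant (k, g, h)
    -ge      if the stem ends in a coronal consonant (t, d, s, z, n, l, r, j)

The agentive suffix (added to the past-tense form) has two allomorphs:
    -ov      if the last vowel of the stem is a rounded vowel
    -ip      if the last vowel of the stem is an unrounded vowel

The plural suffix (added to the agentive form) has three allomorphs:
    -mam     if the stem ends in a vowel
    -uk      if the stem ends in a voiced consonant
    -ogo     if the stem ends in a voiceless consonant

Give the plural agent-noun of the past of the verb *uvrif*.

*uvrif*: final consonant = /f/, labial → -won → *uvrifwon*.
Since the last vowel of the past-tense form *uvrifwon* is /o/ (a rounded vowel), it takes -ov, giving *uvrifwonov*.
The final sound of the agentive form *uvrifwonov* is /v/, which is a voiced consonant, so the plural suffix is -uk, giving *uvrifwonovuk*.

uvrifwonovuk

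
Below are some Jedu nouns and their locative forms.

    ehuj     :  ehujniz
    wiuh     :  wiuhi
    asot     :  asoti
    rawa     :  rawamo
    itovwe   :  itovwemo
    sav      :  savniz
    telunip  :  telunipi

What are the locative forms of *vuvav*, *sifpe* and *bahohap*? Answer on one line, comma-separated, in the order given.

The alternation tracks the final sound of the stem — -i when the stem ends in a voiceless consonant (*wiuh*, *asot*, *telunip*); -niz when the stem ends in a voiced consonant (*ehuj*, *sav*); -mo when the stem ends in a vowel (*rawa*, *itovwe*).
*vuvav* — final sound /v/ (a voiced consonant) → -niz → *vuvavniz*.
Since the final sound of *sifpe* is /e/ (a vowel), it takes -mo, giving *sifpemo*.
*bahohap* — final sound /p/ (a voiceless consonant) → -i → *bahohapi*.

vuvavniz, sifpemo, bahohapi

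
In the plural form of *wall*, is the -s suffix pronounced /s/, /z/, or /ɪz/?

The stem *wall* ends in a voiced non-sibilant sound.
The plural suffix surfaces as /ɪz/ after sibilants, /s/ after other voiceless consonants, and /z/ after other voiced sounds.
So the plural -s on *wall* is pronounced /z/.

/z/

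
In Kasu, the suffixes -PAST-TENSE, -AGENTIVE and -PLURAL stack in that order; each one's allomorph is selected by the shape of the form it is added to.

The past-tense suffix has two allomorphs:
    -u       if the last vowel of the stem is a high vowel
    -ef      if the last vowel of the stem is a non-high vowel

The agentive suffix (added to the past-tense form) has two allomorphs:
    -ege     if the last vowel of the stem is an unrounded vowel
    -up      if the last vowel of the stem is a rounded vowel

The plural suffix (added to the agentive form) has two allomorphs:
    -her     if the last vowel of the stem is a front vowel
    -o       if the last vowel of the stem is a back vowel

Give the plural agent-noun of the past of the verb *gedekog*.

*gedekog* — last vowel /o/ (a non-high vowel) → -ef → *gedekogef*.
The past-tense form *gedekogef* — last vowel /e/ (an unrounded vowel) → -ege → *gedekogefege*.
The agentive form *gedekogefege* — last vowel /e/ (a front vowel) → -her → *gedekogefegeher*.

gedekogefegeher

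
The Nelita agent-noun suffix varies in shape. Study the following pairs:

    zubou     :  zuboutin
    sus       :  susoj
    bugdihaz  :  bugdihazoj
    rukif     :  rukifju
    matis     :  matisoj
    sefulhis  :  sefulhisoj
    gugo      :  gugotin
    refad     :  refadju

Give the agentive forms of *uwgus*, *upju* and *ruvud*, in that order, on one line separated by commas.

The pattern is sibilance of the final sound: -oj when the stem ends in a sibilant (*sus*, *bugdihaz*, *matis*, *sefulhis*); -ju when the stem ends in a non-sibilant consonant (*rukif*, *refad*); -tin when the stem ends in a vowel (*zubou*, *gugo*).
*uwgus*: final sound = /s/, a sibilant → -oj → *uwgusoj*.
Since the final sound of *upju* is /u/ (a vowel), it takes -tin, giving *upjutin*.
Since the final sound of *ruvud* is /d/ (a non-sibilant consonant), it takes -ju, giving *ruvudju*.

uwgusoj, upjutin, ruvudju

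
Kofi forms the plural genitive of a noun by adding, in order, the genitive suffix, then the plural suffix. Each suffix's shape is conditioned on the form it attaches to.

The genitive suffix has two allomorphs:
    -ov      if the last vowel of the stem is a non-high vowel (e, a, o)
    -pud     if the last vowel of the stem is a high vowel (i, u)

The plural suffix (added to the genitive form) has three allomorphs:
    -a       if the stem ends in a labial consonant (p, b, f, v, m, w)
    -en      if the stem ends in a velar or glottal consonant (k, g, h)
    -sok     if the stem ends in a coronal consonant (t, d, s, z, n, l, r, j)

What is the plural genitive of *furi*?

furipudsok

*furi* — last vowel /i/ (a high vowel) → -pud → *furipud*.
Since the final consonant of the genitive form *furipud* is /d/ (coronal), it takes -sok, giving *furipudsok*.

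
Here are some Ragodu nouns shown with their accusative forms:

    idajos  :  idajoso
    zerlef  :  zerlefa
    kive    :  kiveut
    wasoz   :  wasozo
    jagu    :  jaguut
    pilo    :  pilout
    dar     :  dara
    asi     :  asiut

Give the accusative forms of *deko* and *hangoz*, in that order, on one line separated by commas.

The alternation tracks the final sound of the stem — -o when the stem ends in a sibilant (*idajos*, *wasoz*); -a when the stem ends in a non-sibilant consonant (*zerlef*, *dar*); -ut when the stem ends in a vowel (*kive*, *jagu*, *pilo*, *asi*).
*deko*: final sound = /o/, a vowel → -ut → *dekout*.
*hangoz*: final sound = /z/, a sibilant → -o → *hangozo*.

dekout, hangozo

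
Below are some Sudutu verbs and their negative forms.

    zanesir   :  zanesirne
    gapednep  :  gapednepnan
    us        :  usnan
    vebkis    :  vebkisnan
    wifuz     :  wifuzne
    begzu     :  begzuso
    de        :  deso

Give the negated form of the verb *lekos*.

lekosnan

The pattern is voicing of the final sound: -nan when the stem ends in a voiceless consonant (*gapednep*, *us*, *vebkis*); -ne when the stem ends in a voiced consonant (*zanesir*, *wifuz*); -so when the stem ends in a vowel (*begzu*, *de*).
Since the final sound of *lekos* is /s/ (a voiceless consonant), it takes -nan, giving *lekosnan*.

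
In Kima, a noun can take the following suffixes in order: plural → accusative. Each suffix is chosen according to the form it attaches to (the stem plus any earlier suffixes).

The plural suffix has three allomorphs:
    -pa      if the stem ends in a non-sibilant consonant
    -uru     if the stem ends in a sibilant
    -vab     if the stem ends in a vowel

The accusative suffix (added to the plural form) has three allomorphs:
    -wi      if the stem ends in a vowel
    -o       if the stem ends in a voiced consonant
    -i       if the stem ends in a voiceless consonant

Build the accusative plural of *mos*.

mosuruwi

The final sound of *mos* is /s/, which is a sibilant, so the plural suffix is -uru, giving *mosuru*.
The final sound of the plural form *mosuru* is /u/, which is a vowel, so the accusative suffix is -wi, giving *mosuruwi*.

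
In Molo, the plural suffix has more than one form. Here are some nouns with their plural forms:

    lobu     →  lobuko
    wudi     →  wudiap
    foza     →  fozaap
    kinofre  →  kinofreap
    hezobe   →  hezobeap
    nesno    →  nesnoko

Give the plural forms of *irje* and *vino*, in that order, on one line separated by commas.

irjeap, vinoko

The pattern is rounding harmony: -ko when the last vowel of the stem is a rounded vowel (*lobu*, *nesno*); -ap when the last vowel of the stem is an unrounded vowel (*wudi*, *foza*, *kinofre*, *hezobe*).
Since the last vowel of *irje* is /e/ (an unrounded vowel), it takes -ap, giving *irjeap*.
*vino*: last vowel = /o/, a rounded vowel → -ko → *vinoko*.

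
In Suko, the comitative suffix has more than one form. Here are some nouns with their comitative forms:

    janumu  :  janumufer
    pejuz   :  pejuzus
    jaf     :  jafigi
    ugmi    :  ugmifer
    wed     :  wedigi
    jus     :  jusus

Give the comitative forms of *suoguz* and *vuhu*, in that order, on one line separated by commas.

The suffix is conditioned by the final sound: -us when the stem ends in a sibilant (*pejuz*, *jus*); -igi when the stem ends in a non-sibilant consonant (*jaf*, *wed*); -fer when the stem ends in a vowel (*janumu*, *ugmi*).
The final sound of *suoguz* is /z/, which is a sibilant, so the suffix is -us, giving *suoguzus*.
The final sound of *vuhu* is /u/, which is a vowel, so the suffix is -fer, giving *vuhufer*.

suoguzus, vuhufer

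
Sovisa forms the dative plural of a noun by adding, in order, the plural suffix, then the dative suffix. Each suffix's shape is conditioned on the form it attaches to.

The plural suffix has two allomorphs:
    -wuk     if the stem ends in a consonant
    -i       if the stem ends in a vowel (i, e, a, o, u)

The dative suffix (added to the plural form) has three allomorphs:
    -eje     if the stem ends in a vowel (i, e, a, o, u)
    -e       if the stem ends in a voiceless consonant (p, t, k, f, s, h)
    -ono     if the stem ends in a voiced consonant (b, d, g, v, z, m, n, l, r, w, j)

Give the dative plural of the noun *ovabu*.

*ovabu* — final sound /u/ (a vowel) → -i → *ovabui*.
The plural form *ovabui*: final sound = /i/, a vowel → -eje → *ovabuieje*.

ovabuieje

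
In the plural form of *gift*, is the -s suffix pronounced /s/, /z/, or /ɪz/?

The stem *gift* ends in a voiceless non-sibilant consonant.
The plural suffix surfaces as /ɪz/ after sibilants, /s/ after other voiceless consonants, and /z/ after other voiced sounds.
So the plural -s on *gift* is pronounced /s/.

/s/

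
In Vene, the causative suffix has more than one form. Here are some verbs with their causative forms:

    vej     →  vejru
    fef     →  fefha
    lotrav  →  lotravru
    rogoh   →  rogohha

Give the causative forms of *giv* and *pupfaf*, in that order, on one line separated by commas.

Looking at the final consonant of each stem: -ha when the stem ends in a voiceless consonant (*fef*, *rogoh*); -ru when the stem ends in a voiced consonant (*vej*, *lotrav*).
The final consonant of *giv* is /v/, which is voiced, so the suffix is -ru, giving *givru*.
*pupfaf* — final consonant /f/ (voiceless) → -ha → *pupfafha*.

givru, pupfafha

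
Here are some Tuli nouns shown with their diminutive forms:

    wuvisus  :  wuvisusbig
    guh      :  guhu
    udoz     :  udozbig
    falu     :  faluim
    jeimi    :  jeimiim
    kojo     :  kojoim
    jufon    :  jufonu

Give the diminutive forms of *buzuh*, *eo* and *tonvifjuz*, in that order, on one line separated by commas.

The suffix is conditioned by the final sound: -big when the stem ends in a sibilant (*wuvisus*, *udoz*); -u when the stem ends in a non-sibilant consonant (*guh*, *jufon*); -im when the stem ends in a vowel (*falu*, *jeimi*, *kojo*).
*buzuh* — final sound /h/ (a non-sibilant consonant) → -u → *buzuhu*.
The final sound of *eo* is /o/, which is a vowel, so the suffix is -im, giving *eoim*.
*tonvifjuz* — final sound /z/ (a sibilant) → -big → *tonvifjuzbig*.

buzuhu, eoim, tonvifjuzbig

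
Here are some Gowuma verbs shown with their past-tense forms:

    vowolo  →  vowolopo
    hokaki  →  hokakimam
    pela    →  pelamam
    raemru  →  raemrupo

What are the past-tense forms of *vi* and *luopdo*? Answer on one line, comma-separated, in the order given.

The pattern is rounding harmony: -po when the last vowel of the stem is a rounded vowel (*vowolo*, *raemru*); -mam when the last vowel of the stem is an unrounded vowel (*hokaki*, *pela*).
*vi* — last vowel /i/ (an unrounded vowel) → -mam → *vimam*.
*luopdo* — last vowel /o/ (a rounded vowel) → -po → *luopdopo*.

vimam, luopdopo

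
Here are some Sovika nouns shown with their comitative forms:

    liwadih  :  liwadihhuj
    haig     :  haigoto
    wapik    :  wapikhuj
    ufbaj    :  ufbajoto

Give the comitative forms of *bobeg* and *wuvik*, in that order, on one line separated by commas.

bobegoto, wuvikhuj

The pattern is voicing of the final consonant: -huj when the stem ends in a voiceless consonant (*liwadih*, *wapik*); -oto when the stem ends in a voiced consonant (*haig*, *ufbaj*).
The final consonant of *bobeg* is /g/, which is voiced, so the suffix is -oto, giving *bobegoto*.
*wuvik*: final consonant = /k/, voiceless → -huj → *wuvikhuj*.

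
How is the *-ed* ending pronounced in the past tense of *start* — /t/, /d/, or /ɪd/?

The stem *start* ends in /t/ or /d/.
The -ed suffix is realized as /ɪd/ after /t, d/; as /t/ after other voiceless consonants; and as /d/ after other voiced sounds.
So -ed on *start* is pronounced /ɪd/.

/ɪd/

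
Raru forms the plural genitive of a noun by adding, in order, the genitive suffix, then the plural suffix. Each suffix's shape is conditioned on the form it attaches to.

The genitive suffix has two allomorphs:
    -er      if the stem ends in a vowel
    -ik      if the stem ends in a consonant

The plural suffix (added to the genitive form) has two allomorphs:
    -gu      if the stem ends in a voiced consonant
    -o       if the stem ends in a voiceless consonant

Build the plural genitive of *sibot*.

sibotiko

*sibot*: final sound = /t/, a consonant → -ik → *sibotik*.
Since the final consonant of the genitive form *sibotik* is /k/ (voiceless), it takes -o, giving *sibotiko*.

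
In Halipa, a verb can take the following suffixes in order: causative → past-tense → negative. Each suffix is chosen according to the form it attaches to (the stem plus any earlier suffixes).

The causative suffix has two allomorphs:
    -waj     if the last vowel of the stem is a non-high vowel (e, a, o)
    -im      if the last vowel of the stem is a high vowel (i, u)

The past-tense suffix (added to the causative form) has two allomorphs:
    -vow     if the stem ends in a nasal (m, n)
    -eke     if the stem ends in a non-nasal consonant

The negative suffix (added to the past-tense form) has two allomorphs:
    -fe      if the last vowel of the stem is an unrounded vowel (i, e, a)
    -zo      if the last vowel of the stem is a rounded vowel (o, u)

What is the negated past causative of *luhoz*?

The last vowel of *luhoz* is /o/, which is a non-high vowel, so the causative suffix is -waj, giving *luhozwaj*.
The causative form *luhozwaj* — final consonant /j/ (non-nasal) → -eke → *luhozwajeke*.
The past-tense form *luhozwajeke*: last vowel = /e/, an unrounded vowel → -fe → *luhozwajekefe*.

luhozwajekefe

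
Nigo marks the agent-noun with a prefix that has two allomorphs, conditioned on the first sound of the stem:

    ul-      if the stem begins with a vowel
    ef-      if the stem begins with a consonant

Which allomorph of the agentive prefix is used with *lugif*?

ef-

*lugif*: first sound = /l/, a consonant → ef-.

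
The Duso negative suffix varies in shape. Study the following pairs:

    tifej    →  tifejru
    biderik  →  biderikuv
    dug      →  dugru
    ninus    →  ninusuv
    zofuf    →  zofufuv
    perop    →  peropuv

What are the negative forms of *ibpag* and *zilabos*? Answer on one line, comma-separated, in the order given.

The pattern is voicing of the final consonant: -uv when the stem ends in a voiceless consonant (*biderik*, *ninus*, *zofuf*, *perop*); -ru when the stem ends in a voiced consonant (*tifej*, *dug*).
Since the final consonant of *ibpag* is /g/ (voiced), it takes -ru, giving *ibpagru*.
*zilabos*: final consonant = /s/, voiceless → -uv → *zilabosuv*.

ibpagru, zilabosuv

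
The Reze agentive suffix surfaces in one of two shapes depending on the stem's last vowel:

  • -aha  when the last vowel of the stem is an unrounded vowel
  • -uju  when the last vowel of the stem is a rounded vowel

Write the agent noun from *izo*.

izouju

*izo*: last vowel = /o/, a rounded vowel → -uju → *izouju*.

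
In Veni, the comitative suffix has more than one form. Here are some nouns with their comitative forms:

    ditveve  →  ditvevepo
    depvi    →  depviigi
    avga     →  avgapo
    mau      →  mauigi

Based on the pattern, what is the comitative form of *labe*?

Looking at the last vowel of each stem: -igi when the last vowel of the stem is a high vowel (*depvi*, *mau*); -po when the last vowel of the stem is a non-high vowel (*ditveve*, *avga*).
*labe* — last vowel /e/ (a non-high vowel) → -po → *labepo*.

labepo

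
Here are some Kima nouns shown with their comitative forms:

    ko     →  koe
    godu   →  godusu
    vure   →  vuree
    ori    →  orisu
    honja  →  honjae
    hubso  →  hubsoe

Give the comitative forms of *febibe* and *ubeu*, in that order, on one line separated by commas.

febibee, ubeusu

The pattern is height harmony: -su when the last vowel of the stem is a high vowel (*godu*, *ori*); -e when the last vowel of the stem is a non-high vowel (*ko*, *vure*, *honja*, *hubso*).
*febibe* — last vowel /e/ (a non-high vowel) → -e → *febibee*.
*ubeu* — last vowel /u/ (a high vowel) → -su → *ubeusu*.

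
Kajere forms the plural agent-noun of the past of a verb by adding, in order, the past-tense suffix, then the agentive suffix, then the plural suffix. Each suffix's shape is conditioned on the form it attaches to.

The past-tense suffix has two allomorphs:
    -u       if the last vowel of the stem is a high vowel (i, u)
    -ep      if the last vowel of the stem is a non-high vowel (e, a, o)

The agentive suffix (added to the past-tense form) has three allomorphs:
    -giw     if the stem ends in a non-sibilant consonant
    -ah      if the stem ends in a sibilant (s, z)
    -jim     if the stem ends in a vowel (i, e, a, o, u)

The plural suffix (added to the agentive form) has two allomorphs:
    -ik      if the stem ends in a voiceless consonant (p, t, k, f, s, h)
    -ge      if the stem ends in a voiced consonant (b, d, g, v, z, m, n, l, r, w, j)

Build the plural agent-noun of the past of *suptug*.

suptugujimge

Since the last vowel of *suptug* is /u/ (a high vowel), it takes -u, giving *suptugu*.
The past-tense form *suptugu* — final sound /u/ (a vowel) → -jim → *suptugujim*.
Since the final consonant of the agentive form *suptugujim* is /m/ (voiced), it takes -ge, giving *suptugujimge*.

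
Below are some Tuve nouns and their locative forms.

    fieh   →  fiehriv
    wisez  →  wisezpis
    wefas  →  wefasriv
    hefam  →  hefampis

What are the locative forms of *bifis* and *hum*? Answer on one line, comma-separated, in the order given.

Looking at the final consonant of each stem: -riv when the stem ends in a voiceless consonant (*fieh*, *wefas*); -pis when the stem ends in a voiced consonant (*wisez*, *hefam*).
*bifis*: final consonant = /s/, voiceless → -riv → *bifisriv*.
The final consonant of *hum* is /m/, which is voiced, so the suffix is -pis, giving *humpis*.

bifisriv, humpis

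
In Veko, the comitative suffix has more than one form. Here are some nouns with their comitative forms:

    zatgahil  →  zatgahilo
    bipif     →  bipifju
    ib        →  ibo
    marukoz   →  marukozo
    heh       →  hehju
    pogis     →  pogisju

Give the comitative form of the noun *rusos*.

The suffix is conditioned by the final consonant: -ju when the stem ends in a voiceless consonant (*bipif*, *heh*, *pogis*); -o when the stem ends in a voiced consonant (*zatgahil*, *ib*, *marukoz*).
The final consonant of *rusos* is /s/, which is voiceless, so the suffix is -ju, giving *rusosju*.

rusosju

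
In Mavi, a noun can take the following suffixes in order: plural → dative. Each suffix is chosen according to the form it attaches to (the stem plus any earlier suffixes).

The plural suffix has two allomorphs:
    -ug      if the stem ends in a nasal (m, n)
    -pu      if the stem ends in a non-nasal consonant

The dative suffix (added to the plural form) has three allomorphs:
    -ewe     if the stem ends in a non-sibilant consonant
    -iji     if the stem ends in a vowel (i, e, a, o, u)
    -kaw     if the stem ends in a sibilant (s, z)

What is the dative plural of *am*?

The final consonant of *am* is /m/, which is a nasal, so the plural suffix is -ug, giving *amug*.
The plural form *amug*: final sound = /g/, a non-sibilant consonant → -ewe → *amugewe*.

amugewe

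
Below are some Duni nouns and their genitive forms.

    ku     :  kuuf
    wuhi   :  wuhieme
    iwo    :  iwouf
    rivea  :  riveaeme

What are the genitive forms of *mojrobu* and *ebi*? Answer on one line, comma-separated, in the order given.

mojrobuuf, ebieme

The pattern is rounding harmony: -uf when the last vowel of the stem is a rounded vowel (*ku*, *iwo*); -eme when the last vowel of the stem is an unrounded vowel (*wuhi*, *rivea*).
The last vowel of *mojrobu* is /u/, which is a rounded vowel, so the suffix is -uf, giving *mojrobuuf*.
*ebi*: last vowel = /i/, an unrounded vowel → -eme → *ebieme*.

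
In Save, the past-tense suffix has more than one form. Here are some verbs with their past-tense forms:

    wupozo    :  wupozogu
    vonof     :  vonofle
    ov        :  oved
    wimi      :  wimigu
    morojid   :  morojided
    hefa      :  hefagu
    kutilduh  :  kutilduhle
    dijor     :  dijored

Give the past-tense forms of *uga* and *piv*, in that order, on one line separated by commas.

The pattern is voicing of the final sound: -le when the stem ends in a voiceless consonant (*vonof*, *kutilduh*); -ed when the stem ends in a voiced consonant (*ov*, *morojid*, *dijor*); -gu when the stem ends in a vowel (*wupozo*, *wimi*, *hefa*).
*uga* — final sound /a/ (a vowel) → -gu → *ugagu*.
*piv*: final sound = /v/, a voiced consonant → -ed → *pived*.

ugagu, pived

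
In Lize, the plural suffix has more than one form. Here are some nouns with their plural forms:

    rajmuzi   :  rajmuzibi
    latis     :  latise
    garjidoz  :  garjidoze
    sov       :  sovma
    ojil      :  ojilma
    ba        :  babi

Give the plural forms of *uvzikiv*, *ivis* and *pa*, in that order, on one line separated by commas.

The suffix is conditioned by the final sound: -e when the stem ends in a sibilant (*latis*, *garjidoz*); -ma when the stem ends in a non-sibilant consonant (*sov*, *ojil*); -bi when the stem ends in a vowel (*rajmuzi*, *ba*).
Since the final sound of *uvzikiv* is /v/ (a non-sibilant consonant), it takes -ma, giving *uvzikivma*.
The final sound of *ivis* is /s/, which is a sibilant, so the suffix is -e, giving *ivise*.
The final sound of *pa* is /a/, which is a vowel, so the suffix is -bi, giving *pabi*.

uvzikivma, ivise, pabi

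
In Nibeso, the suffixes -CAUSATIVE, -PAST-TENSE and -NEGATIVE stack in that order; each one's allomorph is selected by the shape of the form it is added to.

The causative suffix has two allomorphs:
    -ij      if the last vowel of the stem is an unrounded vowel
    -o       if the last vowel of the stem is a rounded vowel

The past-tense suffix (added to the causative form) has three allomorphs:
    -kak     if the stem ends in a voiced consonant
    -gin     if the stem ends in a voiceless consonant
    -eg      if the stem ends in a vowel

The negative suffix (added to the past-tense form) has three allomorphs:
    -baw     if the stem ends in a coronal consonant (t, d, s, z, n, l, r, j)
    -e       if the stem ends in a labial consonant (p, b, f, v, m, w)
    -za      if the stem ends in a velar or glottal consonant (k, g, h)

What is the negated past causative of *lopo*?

*lopo*: last vowel = /o/, a rounded vowel → -o → *lopoo*.
The final sound of the causative form *lopoo* is /o/, which is a vowel, so the past-tense suffix is -eg, giving *lopooeg*.
The past-tense form *lopooeg* — final consonant /g/ (velar/glottal) → -za → *lopooegza*.

lopooegza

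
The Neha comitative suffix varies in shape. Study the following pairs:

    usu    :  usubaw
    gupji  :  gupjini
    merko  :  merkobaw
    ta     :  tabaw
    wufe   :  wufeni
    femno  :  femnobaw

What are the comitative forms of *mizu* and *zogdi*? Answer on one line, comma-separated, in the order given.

The suffix is conditioned by the last vowel: -ni when the last vowel of the stem is a front vowel (*gupji*, *wufe*); -baw when the last vowel of the stem is a back vowel (*usu*, *merko*, *ta*, *femno*).
*mizu* — last vowel /u/ (a back vowel) → -baw → *mizubaw*.
*zogdi* — last vowel /i/ (a front vowel) → -ni → *zogdini*.

mizubaw, zogdini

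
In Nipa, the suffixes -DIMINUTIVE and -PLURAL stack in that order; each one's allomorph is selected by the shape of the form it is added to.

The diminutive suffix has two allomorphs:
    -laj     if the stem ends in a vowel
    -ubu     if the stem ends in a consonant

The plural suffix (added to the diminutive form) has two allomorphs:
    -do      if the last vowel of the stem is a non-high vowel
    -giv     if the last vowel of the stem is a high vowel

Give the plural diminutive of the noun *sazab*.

sazabubugiv

*sazab* — final sound /b/ (a consonant) → -ubu → *sazabubu*.
The diminutive form *sazabubu* — last vowel /u/ (a high vowel) → -giv → *sazabubugiv*.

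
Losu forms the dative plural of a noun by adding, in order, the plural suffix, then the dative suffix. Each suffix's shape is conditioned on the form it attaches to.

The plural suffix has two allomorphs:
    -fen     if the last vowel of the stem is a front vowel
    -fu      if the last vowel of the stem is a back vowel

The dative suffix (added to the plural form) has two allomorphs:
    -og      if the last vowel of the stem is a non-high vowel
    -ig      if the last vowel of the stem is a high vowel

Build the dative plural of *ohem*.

*ohem*: last vowel = /e/, a front vowel → -fen → *ohemfen*.
The last vowel of the plural form *ohemfen* is /e/, which is a non-high vowel, so the dative suffix is -og, giving *ohemfenog*.

ohemfenog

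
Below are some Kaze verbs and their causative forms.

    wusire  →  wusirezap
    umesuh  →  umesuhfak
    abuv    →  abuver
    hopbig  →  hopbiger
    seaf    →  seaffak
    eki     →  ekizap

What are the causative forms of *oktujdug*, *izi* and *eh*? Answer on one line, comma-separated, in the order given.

oktujduger, izizap, ehfak

Looking at the final sound of each stem: -fak when the stem ends in a voiceless consonant (*umesuh*, *seaf*); -er when the stem ends in a voiced consonant (*abuv*, *hopbig*); -zap when the stem ends in a vowel (*wusire*, *eki*).
*oktujdug*: final sound = /g/, a voiced consonant → -er → *oktujduger*.
*izi*: final sound = /i/, a vowel → -zap → *izizap*.
Since the final sound of *eh* is /h/ (a voiceless consonant), it takes -fak, giving *ehfak*.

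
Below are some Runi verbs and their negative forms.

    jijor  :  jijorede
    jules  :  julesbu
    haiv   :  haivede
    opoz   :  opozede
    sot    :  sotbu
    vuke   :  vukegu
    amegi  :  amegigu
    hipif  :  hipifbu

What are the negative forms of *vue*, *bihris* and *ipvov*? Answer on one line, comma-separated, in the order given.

vuegu, bihrisbu, ipvovede

The pattern is voicing of the final sound: -bu when the stem ends in a voiceless consonant (*jules*, *sot*, *hipif*); -ede when the stem ends in a voiced consonant (*jijor*, *haiv*, *opoz*); -gu when the stem ends in a vowel (*vuke*, *amegi*).
Since the final sound of *vue* is /e/ (a vowel), it takes -gu, giving *vuegu*.
*bihris*: final sound = /s/, a voiceless consonant → -bu → *bihrisbu*.
*ipvov* — final sound /v/ (a voiced consonant) → -ede → *ipvovede*.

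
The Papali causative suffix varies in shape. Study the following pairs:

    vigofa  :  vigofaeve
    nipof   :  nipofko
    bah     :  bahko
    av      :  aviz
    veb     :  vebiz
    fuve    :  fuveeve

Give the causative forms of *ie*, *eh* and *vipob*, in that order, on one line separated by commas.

ieeve, ehko, vipobiz

The alternation tracks the final sound of the stem — -ko when the stem ends in a voiceless consonant (*nipof*, *bah*); -iz when the stem ends in a voiced consonant (*av*, *veb*); -eve when the stem ends in a vowel (*vigofa*, *fuve*).
*ie*: final sound = /e/, a vowel → -eve → *ieeve*.
The final sound of *eh* is /h/, which is a voiceless consonant, so the suffix is -ko, giving *ehko*.
*vipob* — final sound /b/ (a voiced consonant) → -iz → *vipobiz*.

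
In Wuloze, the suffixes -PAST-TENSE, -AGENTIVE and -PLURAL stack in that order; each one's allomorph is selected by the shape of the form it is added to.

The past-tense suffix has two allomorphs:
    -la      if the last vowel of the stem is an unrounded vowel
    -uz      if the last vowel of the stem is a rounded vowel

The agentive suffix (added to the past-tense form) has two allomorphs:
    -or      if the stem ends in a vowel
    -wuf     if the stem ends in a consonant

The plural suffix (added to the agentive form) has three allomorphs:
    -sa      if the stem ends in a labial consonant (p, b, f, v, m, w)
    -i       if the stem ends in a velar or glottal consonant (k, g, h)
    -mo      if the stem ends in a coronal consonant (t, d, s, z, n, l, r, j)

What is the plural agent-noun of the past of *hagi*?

The last vowel of *hagi* is /i/, which is an unrounded vowel, so the past-tense suffix is -la, giving *hagila*.
The past-tense form *hagila*: final sound = /a/, a vowel → -or → *hagilaor*.
The agentive form *hagilaor*: final consonant = /r/, coronal → -mo → *hagilaormo*.

hagilaormo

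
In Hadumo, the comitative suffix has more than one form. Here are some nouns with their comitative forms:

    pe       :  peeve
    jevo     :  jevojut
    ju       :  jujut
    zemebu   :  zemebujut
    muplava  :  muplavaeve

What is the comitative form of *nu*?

nujut

The pattern is rounding harmony: -jut when the last vowel of the stem is a rounded vowel (*jevo*, *ju*, *zemebu*); -eve when the last vowel of the stem is an unrounded vowel (*pe*, *muplava*).
Since the last vowel of *nu* is /u/ (a rounded vowel), it takes -jut, giving *nujut*.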